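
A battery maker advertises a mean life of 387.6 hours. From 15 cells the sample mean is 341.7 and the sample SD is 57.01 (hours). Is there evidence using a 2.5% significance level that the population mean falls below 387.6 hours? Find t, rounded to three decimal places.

H0: μ = 387.6; H1: μ < 387.6 (one-sample t-test, left-tailed).
t = (x̄ − μ₀)/(s/√n) = (341.7 − 387.6)/(57.01/√15) = -3.118
df = n − 1 = 14
p-value = P(T ≤ -3.118) ≈ 0.004
Since p ≈ 0.004 < α = 0.025, reject H0; the data support H1.

-3.118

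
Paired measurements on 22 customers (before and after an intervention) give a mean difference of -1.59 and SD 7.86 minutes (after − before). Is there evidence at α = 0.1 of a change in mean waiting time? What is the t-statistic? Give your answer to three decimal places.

-0.949

H0: μ_d = 0; H1: μ_d ≠ 0 (paired t-test on the differences, two-sided).
t = d̄/(s_d/√n) = -1.59/(7.86/√22) = -0.949
df = n − 1 = 21
Two-sided p-value ≈ 0.3535
Since p ≈ 0.3535 > α = 0.1, fail to reject H0; the evidence is not statistically significant.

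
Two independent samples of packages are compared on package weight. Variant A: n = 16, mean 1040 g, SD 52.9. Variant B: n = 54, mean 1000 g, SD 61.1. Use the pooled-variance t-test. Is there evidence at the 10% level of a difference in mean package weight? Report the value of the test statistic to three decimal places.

Let group 1 = variant A, group 2 = variant B. H0: μ_1 = μ_2; H1: μ_1 ≠ μ_2 (two-sample pooled-variance t-test, two-sided).
s_p² = [(16−1)·52.9² + (54−1)·61.1²]/(16+54−2) = 3527
t = (1040 − 1000)/√[3527·(1/16 + 1/54)] = 2.366
df = n₁ + n₂ − 2 = 68
Two-sided p-value ≈ 0.0208
Since p ≈ 0.0208 < α = 0.1, reject H0; the evidence is statistically significant.

2.366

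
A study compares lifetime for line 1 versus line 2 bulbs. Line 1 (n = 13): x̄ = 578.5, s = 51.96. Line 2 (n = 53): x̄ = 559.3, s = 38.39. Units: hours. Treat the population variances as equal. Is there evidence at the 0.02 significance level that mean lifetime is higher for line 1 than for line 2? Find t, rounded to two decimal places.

Let group 1 = line 1, group 2 = line 2. H0: μ_1 = μ_2; H1: μ_1 > μ_2 (two-sample pooled-variance t-test, right-tailed).
s_p² = [(13−1)·51.96² + (53−1)·38.39²]/(13+53−2) = 1703.68
t = (578.5 − 559.3)/√[1703.68·(1/13 + 1/53)] = 1.50
df = n₁ + n₂ − 2 = 64
p-value = P(T ≥ 1.50) ≈ 0.0689
Since p ≈ 0.0689 > α = 0.02, fail to reject H0; the data do not provide sufficient evidence against H0.

1.50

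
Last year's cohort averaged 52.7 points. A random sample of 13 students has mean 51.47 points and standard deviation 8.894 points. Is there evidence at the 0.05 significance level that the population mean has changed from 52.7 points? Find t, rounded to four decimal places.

-0.4986

H0: μ = 52.7; H1: μ ≠ 52.7 (one-sample t-test, two-sided).
t = (x̄ − μ₀)/(s/√n) = (51.47 − 52.7)/(8.894/√13) = -0.4986
df = n − 1 = 12
Two-sided p-value ≈ 0.6271
Since p ≈ 0.6271 > α = 0.05, fail to reject H0; the evidence is not statistically significant.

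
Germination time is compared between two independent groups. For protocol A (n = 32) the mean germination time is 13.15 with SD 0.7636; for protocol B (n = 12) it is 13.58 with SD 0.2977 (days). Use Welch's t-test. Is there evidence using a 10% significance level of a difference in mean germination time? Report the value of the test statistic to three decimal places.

-2.687

Let group 1 = protocol A, group 2 = protocol B. H0: μ_1 = μ_2; H1: μ_1 ≠ μ_2 (Welch's two-sample t-test, two-sided).
t = (x̄_1 − x̄_2)/√(s_1²/n_1 + s_2²/n_2) = (13.15 − 13.58)/√(0.7636²/32 + 0.2977²/12) = -2.687
Welch–Satterthwaite df ≈ 41.85
Two-sided p-value ≈ 0.0103
Since p ≈ 0.0103 < α = 0.1, reject H0; the data support H1.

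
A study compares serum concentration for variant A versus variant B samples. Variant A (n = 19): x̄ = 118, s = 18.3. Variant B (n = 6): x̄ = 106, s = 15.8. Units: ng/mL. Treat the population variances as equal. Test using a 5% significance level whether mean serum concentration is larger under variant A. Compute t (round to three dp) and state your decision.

Let group 1 = variant A, group 2 = variant B. H0: μ_1 = μ_2; H1: μ_1 > μ_2 (two-sample pooled-variance t-test, right-tailed).
s_p² = [(19−1)·18.3² + (6−1)·15.8²]/(19+6−2) = 316.357
t = (118 − 106)/√[316.357·(1/19 + 1/6)] = 1.441
df = n₁ + n₂ − 2 = 23
p-value = P(T ≥ 1.441) ≈ 0.0816
Since p ≈ 0.0816 > α = 0.05, fail to reject H0; the data do not provide sufficient evidence against H0.

t = 1.441; fail to reject H0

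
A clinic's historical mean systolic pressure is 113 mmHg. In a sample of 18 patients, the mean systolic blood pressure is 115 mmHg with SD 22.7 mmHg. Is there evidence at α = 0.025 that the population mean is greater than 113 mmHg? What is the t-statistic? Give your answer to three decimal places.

H0: μ = 113; H1: μ > 113 (one-sample t-test, right-tailed).
t = (x̄ − μ₀)/(s/√n) = (115 − 113)/(22.7/√18) = 0.374
df = n − 1 = 17
p-value = P(T ≥ 0.374) ≈ 0.357
Since p ≈ 0.357 > α = 0.025, fail to reject H0; the evidence is not statistically significant.

0.374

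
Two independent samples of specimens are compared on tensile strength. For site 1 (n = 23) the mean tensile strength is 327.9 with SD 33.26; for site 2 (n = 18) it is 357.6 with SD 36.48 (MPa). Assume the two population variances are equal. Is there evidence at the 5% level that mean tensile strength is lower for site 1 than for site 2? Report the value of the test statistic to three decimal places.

-2.720

Let group 1 = site 1, group 2 = site 2. H0: μ_1 = μ_2; H1: μ_1 < μ_2 (two-sample pooled-variance t-test, left-tailed).
s_p² = [(23−1)·33.26² + (18−1)·36.48²]/(23+18−2) = 1204.11
t = (327.9 − 357.6)/√[1204.11·(1/23 + 1/18)] = -2.720
df = n₁ + n₂ − 2 = 39
p-value = P(T ≤ -2.720) ≈ 0.0049
Since p ≈ 0.0049 < α = 0.05, reject H0; the data support H1.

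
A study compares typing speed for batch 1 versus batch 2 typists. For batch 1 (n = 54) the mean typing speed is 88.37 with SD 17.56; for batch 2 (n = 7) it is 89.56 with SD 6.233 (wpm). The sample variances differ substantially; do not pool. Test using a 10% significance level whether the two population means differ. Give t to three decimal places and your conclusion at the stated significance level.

t = -0.355; fail to reject H0

Let group 1 = batch 1, group 2 = batch 2. H0: μ_1 = μ_2; H1: μ_1 ≠ μ_2 (Welch's two-sample t-test, two-sided).
t = (x̄_1 − x̄_2)/√(s_1²/n_1 + s_2²/n_2) = (88.37 − 89.56)/√(17.56²/54 + 6.233²/7) = -0.355
Welch–Satterthwaite df ≈ 22.05
Two-sided p-value ≈ 0.7262
Since p ≈ 0.7262 > α = 0.1, fail to reject H0; the data do not provide sufficient evidence against H0.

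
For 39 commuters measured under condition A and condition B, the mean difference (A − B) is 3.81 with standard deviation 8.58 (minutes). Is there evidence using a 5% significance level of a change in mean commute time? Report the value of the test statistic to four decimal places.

2.7731

H0: μ_d = 0; H1: μ_d ≠ 0 (paired t-test on the differences, two-sided).
t = d̄/(s_d/√n) = 3.81/(8.58/√39) = 2.7731
df = n − 1 = 38
Two-sided p-value ≈ 0.0086
Since p ≈ 0.0086 < α = 0.05, reject H0; the evidence is statistically significant.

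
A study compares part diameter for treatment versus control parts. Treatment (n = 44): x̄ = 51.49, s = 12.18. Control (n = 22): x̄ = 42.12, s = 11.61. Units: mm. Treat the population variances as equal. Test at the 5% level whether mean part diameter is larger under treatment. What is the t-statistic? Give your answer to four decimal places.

Let group 1 = treatment, group 2 = control. H0: μ_1 = μ_2; H1: μ_1 > μ_2 (two-sample pooled-variance t-test, right-tailed).
s_p² = [(44−1)·12.18² + (22−1)·11.61²]/(44+22−2) = 143.903
t = (51.49 − 42.12)/√[143.903·(1/44 + 1/22)] = 2.9914
df = n₁ + n₂ − 2 = 64
p-value = P(T ≥ 2.9914) ≈ 0.002
Since p ≈ 0.002 < α = 0.05, reject H0; the data support H1.

2.9914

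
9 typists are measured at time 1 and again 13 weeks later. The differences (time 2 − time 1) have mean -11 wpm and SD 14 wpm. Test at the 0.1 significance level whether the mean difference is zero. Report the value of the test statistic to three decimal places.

H0: μ_d = 0; H1: μ_d ≠ 0 (paired t-test on the differences, two-sided).
t = d̄/(s_d/√n) = -11/(14/√9) = -2.357
df = n − 1 = 8
Two-sided p-value ≈ 0.046
Since p ≈ 0.046 < α = 0.1, reject H0; the evidence is statistically significant.

-2.357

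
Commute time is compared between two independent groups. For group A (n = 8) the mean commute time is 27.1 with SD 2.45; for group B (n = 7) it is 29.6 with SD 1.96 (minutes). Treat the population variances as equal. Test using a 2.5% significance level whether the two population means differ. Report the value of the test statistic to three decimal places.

-2.159

Let group 1 = group A, group 2 = group B. H0: μ_1 = μ_2; H1: μ_1 ≠ μ_2 (two-sample pooled-variance t-test, two-sided).
s_p² = [(8−1)·2.45² + (7−1)·1.96²]/(8+7−2) = 5.00516
t = (27.1 − 29.6)/√[5.00516·(1/8 + 1/7)] = -2.159
df = n₁ + n₂ − 2 = 13
Two-sided p-value ≈ 0.0501
Since p ≈ 0.0501 > α = 0.025, fail to reject H0; the evidence is not statistically significant.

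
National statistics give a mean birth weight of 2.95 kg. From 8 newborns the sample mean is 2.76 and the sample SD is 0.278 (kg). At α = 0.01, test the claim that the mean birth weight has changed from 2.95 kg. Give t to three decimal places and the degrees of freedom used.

t = -1.933, df = 7

H0: μ = 2.95; H1: μ ≠ 2.95 (one-sample t-test, two-sided).
t = (x̄ − μ₀)/(s/√n) = (2.76 − 2.95)/(0.278/√8) = -1.933
df = n − 1 = 7
Two-sided p-value ≈ 0.0945
Since p ≈ 0.0945 > α = 0.01, fail to reject H0; the evidence is not statistically significant.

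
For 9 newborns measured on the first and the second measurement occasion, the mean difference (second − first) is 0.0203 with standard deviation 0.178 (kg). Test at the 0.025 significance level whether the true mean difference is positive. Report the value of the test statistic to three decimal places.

H0: μ_d = 0; H1: μ_d > 0 (paired t-test on the differences, right-tailed).
t = d̄/(s_d/√n) = 0.0203/(0.178/√9) = 0.342
df = n − 1 = 8
p-value = P(T ≥ 0.342) ≈ 0.371
Since p ≈ 0.371 > α = 0.025, fail to reject H0; the data do not provide sufficient evidence against H0.

0.342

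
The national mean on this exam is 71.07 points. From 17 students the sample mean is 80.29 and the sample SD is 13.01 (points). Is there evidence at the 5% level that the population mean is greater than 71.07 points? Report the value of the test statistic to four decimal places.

2.9220

H0: μ = 71.07; H1: μ > 71.07 (one-sample t-test, right-tailed).
t = (x̄ − μ₀)/(s/√n) = (80.29 − 71.07)/(13.01/√17) = 2.9220
df = n − 1 = 16
p-value = P(T ≥ 2.9220) ≈ 0.0050
Since p ≈ 0.0050 < α = 0.05, reject H0; the evidence is statistically significant.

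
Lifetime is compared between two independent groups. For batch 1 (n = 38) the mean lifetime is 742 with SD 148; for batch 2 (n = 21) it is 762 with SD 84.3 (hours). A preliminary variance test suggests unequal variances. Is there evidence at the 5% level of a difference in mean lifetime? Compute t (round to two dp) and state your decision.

Let group 1 = batch 1, group 2 = batch 2. H0: μ_1 = μ_2; H1: μ_1 ≠ μ_2 (Welch's two-sample t-test, two-sided).
t = (x̄_1 − x̄_2)/√(s_1²/n_1 + s_2²/n_2) = (742 − 762)/√(148²/38 + 84.3²/21) = -0.66
Welch–Satterthwaite df ≈ 56.91
Two-sided p-value ≈ 0.5111
Since p ≈ 0.5111 > α = 0.05, fail to reject H0; the data do not provide sufficient evidence against H0.

t = -0.66; fail to reject H0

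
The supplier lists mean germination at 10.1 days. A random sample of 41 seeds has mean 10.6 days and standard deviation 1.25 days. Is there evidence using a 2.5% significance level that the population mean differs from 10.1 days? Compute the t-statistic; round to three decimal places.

H0: μ = 10.1; H1: μ ≠ 10.1 (one-sample t-test, two-sided).
t = (x̄ − μ₀)/(s/√n) = (10.6 − 10.1)/(1.25/√41) = 2.561
df = n − 1 = 40
Two-sided p-value ≈ 0.0143
Since p ≈ 0.0143 < α = 0.025, reject H0; the data support H1.

2.561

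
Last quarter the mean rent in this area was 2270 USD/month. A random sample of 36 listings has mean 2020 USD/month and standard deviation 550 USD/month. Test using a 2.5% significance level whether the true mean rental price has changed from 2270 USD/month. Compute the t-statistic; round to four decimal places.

H0: μ = 2270; H1: μ ≠ 2270 (one-sample t-test, two-sided).
t = (x̄ − μ₀)/(s/√n) = (2020 − 2270)/(550/√36) = -2.7273
df = n − 1 = 35
Two-sided p-value ≈ 0.0099
Since p ≈ 0.0099 < α = 0.025, reject H0; the evidence is statistically significant.

-2.7273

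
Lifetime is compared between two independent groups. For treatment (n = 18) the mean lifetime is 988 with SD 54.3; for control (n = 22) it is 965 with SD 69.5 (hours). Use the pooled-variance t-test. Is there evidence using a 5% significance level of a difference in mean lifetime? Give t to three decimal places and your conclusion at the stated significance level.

t = 1.146; fail to reject H0

Let group 1 = treatment, group 2 = control. H0: μ_1 = μ_2; H1: μ_1 ≠ μ_2 (two-sample pooled-variance t-test, two-sided).
s_p² = [(18−1)·54.3² + (22−1)·69.5²]/(18+22−2) = 3988.41
t = (988 − 965)/√[3988.41·(1/18 + 1/22)] = 1.146
df = n₁ + n₂ − 2 = 38
Two-sided p-value ≈ 0.259
Since p ≈ 0.259 > α = 0.05, fail to reject H0; the evidence is not statistically significant.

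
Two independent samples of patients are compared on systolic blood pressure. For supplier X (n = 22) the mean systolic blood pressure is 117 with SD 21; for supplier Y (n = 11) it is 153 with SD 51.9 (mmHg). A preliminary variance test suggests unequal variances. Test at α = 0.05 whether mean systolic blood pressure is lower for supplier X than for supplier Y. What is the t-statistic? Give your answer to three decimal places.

-2.212

Let group 1 = supplier X, group 2 = supplier Y. H0: μ_1 = μ_2; H1: μ_1 < μ_2 (Welch's two-sample t-test, left-tailed).
t = (x̄_1 − x̄_2)/√(s_1²/n_1 + s_2²/n_2) = (117 − 153)/√(21²/22 + 51.9²/11) = -2.212
Welch–Satterthwaite df ≈ 11.67
p-value = P(T ≤ -2.212) ≈ 0.0239
Since p ≈ 0.0239 < α = 0.05, reject H0; the evidence is statistically significant.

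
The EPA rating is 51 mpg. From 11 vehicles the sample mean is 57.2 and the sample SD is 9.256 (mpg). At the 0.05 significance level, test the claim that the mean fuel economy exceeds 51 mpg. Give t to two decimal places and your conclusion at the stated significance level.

H0: μ = 51; H1: μ > 51 (one-sample t-test, right-tailed).
t = (x̄ − μ₀)/(s/√n) = (57.2 − 51)/(9.256/√11) = 2.22
df = n − 1 = 10
p-value = P(T ≥ 2.22) ≈ 0.025
Since p ≈ 0.025 < α = 0.05, reject H0; the evidence is statistically significant.

t = 2.22; reject H0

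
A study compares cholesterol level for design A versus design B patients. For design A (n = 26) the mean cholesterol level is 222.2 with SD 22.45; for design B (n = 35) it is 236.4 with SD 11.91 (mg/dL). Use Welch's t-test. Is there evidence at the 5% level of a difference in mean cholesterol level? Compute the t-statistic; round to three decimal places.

-2.933

Let group 1 = design A, group 2 = design B. H0: μ_1 = μ_2; H1: μ_1 ≠ μ_2 (Welch's two-sample t-test, two-sided).
t = (x̄_1 − x̄_2)/√(s_1²/n_1 + s_2²/n_2) = (222.2 − 236.4)/√(22.45²/26 + 11.91²/35) = -2.933
Welch–Satterthwaite df ≈ 35.41
Two-sided p-value ≈ 0.0059
Since p ≈ 0.0059 < α = 0.05, reject H0; the evidence is statistically significant.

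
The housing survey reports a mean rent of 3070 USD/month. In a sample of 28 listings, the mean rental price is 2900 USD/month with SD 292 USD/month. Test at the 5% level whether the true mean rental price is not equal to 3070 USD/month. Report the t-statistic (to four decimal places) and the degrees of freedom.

t = -3.0807, df = 27

H0: μ = 3070; H1: μ ≠ 3070 (one-sample t-test, two-sided).
t = (x̄ − μ₀)/(s/√n) = (2900 − 3070)/(292/√28) = -3.0807
df = n − 1 = 27
Two-sided p-value ≈ 0.005
Since p ≈ 0.005 < α = 0.05, reject H0; the data support H1.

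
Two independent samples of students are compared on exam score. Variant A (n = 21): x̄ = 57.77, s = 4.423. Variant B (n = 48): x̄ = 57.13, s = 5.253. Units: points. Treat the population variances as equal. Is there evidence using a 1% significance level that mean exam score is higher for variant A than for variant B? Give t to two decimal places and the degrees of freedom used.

Let group 1 = variant A, group 2 = variant B. H0: μ_1 = μ_2; H1: μ_1 > μ_2 (two-sample pooled-variance t-test, right-tailed).
s_p² = [(21−1)·4.423² + (48−1)·5.253²]/(21+48−2) = 25.1967
t = (57.77 − 57.13)/√[25.1967·(1/21 + 1/48)] = 0.49
df = n₁ + n₂ − 2 = 67
p-value = P(T ≥ 0.49) ≈ 0.3138
Since p ≈ 0.3138 > α = 0.01, fail to reject H0; the data do not provide sufficient evidence against H0.

t = 0.49, df = 67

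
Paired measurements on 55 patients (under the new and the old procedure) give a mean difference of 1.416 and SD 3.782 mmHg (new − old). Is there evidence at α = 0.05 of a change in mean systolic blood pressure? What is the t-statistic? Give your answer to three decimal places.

2.777

H0: μ_d = 0; H1: μ_d ≠ 0 (paired t-test on the differences, two-sided).
t = d̄/(s_d/√n) = 1.416/(3.782/√55) = 2.777
df = n − 1 = 54
Two-sided p-value ≈ 0.0075
Since p ≈ 0.0075 < α = 0.05, reject H0; the evidence is statistically significant.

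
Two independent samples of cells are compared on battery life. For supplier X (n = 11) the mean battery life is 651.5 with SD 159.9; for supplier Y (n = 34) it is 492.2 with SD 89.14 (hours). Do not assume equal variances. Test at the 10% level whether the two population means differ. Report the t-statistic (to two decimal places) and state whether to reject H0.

Let group 1 = supplier X, group 2 = supplier Y. H0: μ_1 = μ_2; H1: μ_1 ≠ μ_2 (Welch's two-sample t-test, two-sided).
t = (x̄_1 − x̄_2)/√(s_1²/n_1 + s_2²/n_2) = (651.5 − 492.2)/√(159.9²/11 + 89.14²/34) = 3.15
Welch–Satterthwaite df ≈ 12.08
Two-sided p-value ≈ 0.008
Since p ≈ 0.008 < α = 0.1, reject H0; the data support H1.

t = 3.15; reject H0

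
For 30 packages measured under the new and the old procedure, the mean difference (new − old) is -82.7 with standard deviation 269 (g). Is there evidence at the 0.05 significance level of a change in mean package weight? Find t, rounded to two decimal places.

H0: μ_d = 0; H1: μ_d ≠ 0 (paired t-test on the differences, two-sided).
t = d̄/(s_d/√n) = -82.7/(269/√30) = -1.68
df = n − 1 = 29
Two-sided p-value ≈ 0.1029
Since p ≈ 0.1029 > α = 0.05, fail to reject H0; the evidence is not statistically significant.

-1.68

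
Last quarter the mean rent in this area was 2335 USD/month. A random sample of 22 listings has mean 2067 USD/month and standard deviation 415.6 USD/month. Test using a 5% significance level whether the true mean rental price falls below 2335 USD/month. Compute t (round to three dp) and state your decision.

t = -3.025; reject H0

H0: μ = 2335; H1: μ < 2335 (one-sample t-test, left-tailed).
t = (x̄ − μ₀)/(s/√n) = (2067 − 2335)/(415.6/√22) = -3.025
df = n − 1 = 21
p-value = P(T ≤ -3.025) ≈ 0.0032
Since p ≈ 0.0032 < α = 0.05, reject H0; the evidence is statistically significant.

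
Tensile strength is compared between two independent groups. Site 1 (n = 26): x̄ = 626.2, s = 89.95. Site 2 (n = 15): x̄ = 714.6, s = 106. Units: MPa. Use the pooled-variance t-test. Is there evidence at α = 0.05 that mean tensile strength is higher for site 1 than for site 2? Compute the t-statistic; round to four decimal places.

Let group 1 = site 1, group 2 = site 2. H0: μ_1 = μ_2; H1: μ_1 > μ_2 (two-sample pooled-variance t-test, right-tailed).
s_p² = [(26−1)·89.95² + (15−1)·106²]/(26+15−2) = 9219.98
t = (626.2 − 714.6)/√[9219.98·(1/26 + 1/15)] = -2.8394
df = n₁ + n₂ − 2 = 39
p-value = P(T ≥ -2.8394) ≈ 0.9964
Since p ≈ 0.9964 > α = 0.05, fail to reject H0; the data do not provide sufficient evidence against H0.

-2.8394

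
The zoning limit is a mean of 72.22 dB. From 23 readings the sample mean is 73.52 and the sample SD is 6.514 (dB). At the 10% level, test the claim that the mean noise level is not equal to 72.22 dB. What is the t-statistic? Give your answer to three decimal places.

0.957

H0: μ = 72.22; H1: μ ≠ 72.22 (one-sample t-test, two-sided).
t = (x̄ − μ₀)/(s/√n) = (73.52 − 72.22)/(6.514/√23) = 0.957
df = n − 1 = 22
Two-sided p-value ≈ 0.3489
Since p ≈ 0.3489 > α = 0.1, fail to reject H0; the evidence is not statistically significant.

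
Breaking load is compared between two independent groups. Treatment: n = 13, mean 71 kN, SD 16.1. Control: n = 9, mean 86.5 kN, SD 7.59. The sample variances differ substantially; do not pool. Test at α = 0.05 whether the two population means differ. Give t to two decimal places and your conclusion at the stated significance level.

t = -3.02; reject H0

Let group 1 = treatment, group 2 = control. H0: μ_1 = μ_2; H1: μ_1 ≠ μ_2 (Welch's two-sample t-test, two-sided).
t = (x̄_1 − x̄_2)/√(s_1²/n_1 + s_2²/n_2) = (71 − 86.5)/√(16.1²/13 + 7.59²/9) = -3.02
Welch–Satterthwaite df ≈ 18.14
Two-sided p-value ≈ 0.0073
Since p ≈ 0.0073 < α = 0.05, reject H0; the data support H1.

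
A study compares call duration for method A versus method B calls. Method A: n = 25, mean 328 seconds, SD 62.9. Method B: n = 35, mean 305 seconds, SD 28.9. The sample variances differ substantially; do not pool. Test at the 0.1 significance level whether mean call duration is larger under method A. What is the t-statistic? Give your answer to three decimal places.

Let group 1 = method A, group 2 = method B. H0: μ_1 = μ_2; H1: μ_1 > μ_2 (Welch's two-sample t-test, right-tailed).
t = (x̄_1 − x̄_2)/√(s_1²/n_1 + s_2²/n_2) = (328 − 305)/√(62.9²/25 + 28.9²/35) = 1.704
Welch–Satterthwaite df ≈ 31.28
p-value = P(T ≥ 1.704) ≈ 0.0491
Since p ≈ 0.0491 < α = 0.1, reject H0; the evidence is statistically significant.

1.704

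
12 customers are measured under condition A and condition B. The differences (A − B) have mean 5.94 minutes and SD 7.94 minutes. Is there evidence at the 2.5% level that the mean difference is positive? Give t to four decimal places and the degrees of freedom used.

t = 2.5915, df = 11

H0: μ_d = 0; H1: μ_d > 0 (paired t-test on the differences, right-tailed).
t = d̄/(s_d/√n) = 5.94/(7.94/√12) = 2.5915
df = n − 1 = 11
p-value = P(T ≥ 2.5915) ≈ 0.013
Since p ≈ 0.013 < α = 0.025, reject H0; the data support H1.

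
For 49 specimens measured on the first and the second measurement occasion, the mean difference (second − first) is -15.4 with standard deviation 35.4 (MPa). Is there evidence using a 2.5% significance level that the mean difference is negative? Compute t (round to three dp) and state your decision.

t = -3.045; reject H0

H0: μ_d = 0; H1: μ_d < 0 (paired t-test on the differences, left-tailed).
t = d̄/(s_d/√n) = -15.4/(35.4/√49) = -3.045
df = n − 1 = 48
p-value = P(T ≤ -3.045) ≈ 0.0019
Since p ≈ 0.0019 < α = 0.025, reject H0; the data support H1.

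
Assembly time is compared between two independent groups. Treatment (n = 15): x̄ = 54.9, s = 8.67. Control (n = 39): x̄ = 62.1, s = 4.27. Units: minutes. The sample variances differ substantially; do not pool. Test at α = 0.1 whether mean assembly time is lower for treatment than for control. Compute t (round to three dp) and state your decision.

Let group 1 = treatment, group 2 = control. H0: μ_1 = μ_2; H1: μ_1 < μ_2 (Welch's two-sample t-test, left-tailed).
t = (x̄_1 − x̄_2)/√(s_1²/n_1 + s_2²/n_2) = (54.9 − 62.1)/√(8.67²/15 + 4.27²/39) = -3.076
Welch–Satterthwaite df ≈ 16.68
p-value = P(T ≤ -3.076) ≈ 0.003
Since p ≈ 0.003 < α = 0.1, reject H0; the data support H1.

t = -3.076; reject H0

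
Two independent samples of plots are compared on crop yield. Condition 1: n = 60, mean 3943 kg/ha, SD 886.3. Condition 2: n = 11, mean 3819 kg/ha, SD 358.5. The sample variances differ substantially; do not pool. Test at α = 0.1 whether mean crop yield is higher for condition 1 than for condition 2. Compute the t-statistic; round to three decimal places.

0.788

Let group 1 = condition 1, group 2 = condition 2. H0: μ_1 = μ_2; H1: μ_1 > μ_2 (Welch's two-sample t-test, right-tailed).
t = (x̄_1 − x̄_2)/√(s_1²/n_1 + s_2²/n_2) = (3943 − 3819)/√(886.3²/60 + 358.5²/11) = 0.788
Welch–Satterthwaite df ≈ 37.08
p-value = P(T ≥ 0.788) ≈ 0.218
Since p ≈ 0.218 > α = 0.1, fail to reject H0; the data do not provide sufficient evidence against H0.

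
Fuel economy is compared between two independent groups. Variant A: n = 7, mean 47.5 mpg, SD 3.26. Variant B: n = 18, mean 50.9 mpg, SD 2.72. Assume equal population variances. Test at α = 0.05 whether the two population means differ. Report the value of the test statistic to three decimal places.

Let group 1 = variant A, group 2 = variant B. H0: μ_1 = μ_2; H1: μ_1 ≠ μ_2 (two-sample pooled-variance t-test, two-sided).
s_p² = [(7−1)·3.26² + (18−1)·2.72²]/(7+18−2) = 8.2408
t = (47.5 − 50.9)/√[8.2408·(1/7 + 1/18)] = -2.659
df = n₁ + n₂ − 2 = 23
Two-sided p-value ≈ 0.014
Since p ≈ 0.014 < α = 0.05, reject H0; the evidence is statistically significant.

-2.659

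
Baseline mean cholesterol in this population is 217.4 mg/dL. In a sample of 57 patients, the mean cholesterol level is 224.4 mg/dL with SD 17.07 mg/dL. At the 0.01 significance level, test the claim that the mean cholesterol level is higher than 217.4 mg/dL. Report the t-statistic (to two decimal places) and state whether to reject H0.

H0: μ = 217.4; H1: μ > 217.4 (one-sample t-test, right-tailed).
t = (x̄ − μ₀)/(s/√n) = (224.4 − 217.4)/(17.07/√57) = 3.10
df = n − 1 = 56
p-value = P(T ≥ 3.10) ≈ 0.002
Since p ≈ 0.002 < α = 0.01, reject H0; the data support H1.

t = 3.10; reject H0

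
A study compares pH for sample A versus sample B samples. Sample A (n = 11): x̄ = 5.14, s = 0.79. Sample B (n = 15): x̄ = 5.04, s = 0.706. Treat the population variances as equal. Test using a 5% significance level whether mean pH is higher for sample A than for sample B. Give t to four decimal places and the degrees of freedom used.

t = 0.3394, df = 24

Let group 1 = sample A, group 2 = sample B. H0: μ_1 = μ_2; H1: μ_1 > μ_2 (two-sample pooled-variance t-test, right-tailed).
s_p² = [(11−1)·0.79² + (15−1)·0.706²]/(11+15−2) = 0.550796
t = (5.14 − 5.04)/√[0.550796·(1/11 + 1/15)] = 0.3394
df = n₁ + n₂ − 2 = 24
p-value = P(T ≥ 0.3394) ≈ 0.3686
Since p ≈ 0.3686 > α = 0.05, fail to reject H0; the data do not provide sufficient evidence against H0.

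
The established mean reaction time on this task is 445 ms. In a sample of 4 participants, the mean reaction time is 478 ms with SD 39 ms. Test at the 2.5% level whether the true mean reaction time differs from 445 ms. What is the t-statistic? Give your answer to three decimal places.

1.692

H0: μ = 445; H1: μ ≠ 445 (one-sample t-test, two-sided).
t = (x̄ − μ₀)/(s/√n) = (478 − 445)/(39/√4) = 1.692
df = n − 1 = 3
Two-sided p-value ≈ 0.189
Since p ≈ 0.189 > α = 0.025, fail to reject H0; the evidence is not statistically significant.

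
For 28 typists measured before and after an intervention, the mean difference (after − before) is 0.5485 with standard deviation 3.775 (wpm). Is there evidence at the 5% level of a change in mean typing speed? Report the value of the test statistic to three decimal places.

0.769

H0: μ_d = 0; H1: μ_d ≠ 0 (paired t-test on the differences, two-sided).
t = d̄/(s_d/√n) = 0.5485/(3.775/√28) = 0.769
df = n − 1 = 27
Two-sided p-value ≈ 0.4487
Since p ≈ 0.4487 > α = 0.05, fail to reject H0; the data do not provide sufficient evidence against H0.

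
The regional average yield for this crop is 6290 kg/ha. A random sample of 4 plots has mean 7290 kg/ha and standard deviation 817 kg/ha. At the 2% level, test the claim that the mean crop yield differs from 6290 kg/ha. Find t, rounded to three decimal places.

H0: μ = 6290; H1: μ ≠ 6290 (one-sample t-test, two-sided).
t = (x̄ − μ₀)/(s/√n) = (7290 − 6290)/(817/√4) = 2.448
df = n − 1 = 3
Two-sided p-value ≈ 0.0918
Since p ≈ 0.0918 > α = 0.02, fail to reject H0; the evidence is not statistically significant.

2.448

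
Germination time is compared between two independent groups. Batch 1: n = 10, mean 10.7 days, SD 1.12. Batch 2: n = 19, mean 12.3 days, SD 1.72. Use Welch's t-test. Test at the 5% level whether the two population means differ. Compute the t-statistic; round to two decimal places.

-3.02

Let group 1 = batch 1, group 2 = batch 2. H0: μ_1 = μ_2; H1: μ_1 ≠ μ_2 (Welch's two-sample t-test, two-sided).
t = (x̄_1 − x̄_2)/√(s_1²/n_1 + s_2²/n_2) = (10.7 − 12.3)/√(1.12²/10 + 1.72²/19) = -3.02
Welch–Satterthwaite df ≈ 25.54
Two-sided p-value ≈ 0.0057
Since p ≈ 0.0057 < α = 0.05, reject H0; the data support H1.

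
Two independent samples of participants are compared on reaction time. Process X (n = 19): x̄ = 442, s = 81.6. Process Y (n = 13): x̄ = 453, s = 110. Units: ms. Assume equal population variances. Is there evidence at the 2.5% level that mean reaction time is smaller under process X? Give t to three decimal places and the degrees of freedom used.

t = -0.325, df = 30

Let group 1 = process X, group 2 = process Y. H0: μ_1 = μ_2; H1: μ_1 < μ_2 (two-sample pooled-variance t-test, left-tailed).
s_p² = [(19−1)·81.6² + (13−1)·110²]/(19+13−2) = 8835.14
t = (442 − 453)/√[8835.14·(1/19 + 1/13)] = -0.325
df = n₁ + n₂ − 2 = 30
p-value = P(T ≤ -0.325) ≈ 0.374
Since p ≈ 0.374 > α = 0.025, fail to reject H0; the data do not provide sufficient evidence against H0.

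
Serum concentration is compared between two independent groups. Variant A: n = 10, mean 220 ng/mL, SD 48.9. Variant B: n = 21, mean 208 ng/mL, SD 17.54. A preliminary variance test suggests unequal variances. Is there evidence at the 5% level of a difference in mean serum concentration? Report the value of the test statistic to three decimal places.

0.753

Let group 1 = variant A, group 2 = variant B. H0: μ_1 = μ_2; H1: μ_1 ≠ μ_2 (Welch's two-sample t-test, two-sided).
t = (x̄_1 − x̄_2)/√(s_1²/n_1 + s_2²/n_2) = (220 − 208)/√(48.9²/10 + 17.54²/21) = 0.753
Welch–Satterthwaite df ≈ 10.12
Two-sided p-value ≈ 0.468
Since p ≈ 0.468 > α = 0.05, fail to reject H0; the data do not provide sufficient evidence against H0.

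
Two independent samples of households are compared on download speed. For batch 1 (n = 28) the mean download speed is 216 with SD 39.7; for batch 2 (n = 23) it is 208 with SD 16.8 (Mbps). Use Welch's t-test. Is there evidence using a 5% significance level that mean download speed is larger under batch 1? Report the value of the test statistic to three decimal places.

Let group 1 = batch 1, group 2 = batch 2. H0: μ_1 = μ_2; H1: μ_1 > μ_2 (Welch's two-sample t-test, right-tailed).
t = (x̄_1 − x̄_2)/√(s_1²/n_1 + s_2²/n_2) = (216 − 208)/√(39.7²/28 + 16.8²/23) = 0.966
Welch–Satterthwaite df ≈ 37.85
p-value = P(T ≥ 0.966) ≈ 0.170
Since p ≈ 0.170 > α = 0.05, fail to reject H0; the evidence is not statistically significant.

0.966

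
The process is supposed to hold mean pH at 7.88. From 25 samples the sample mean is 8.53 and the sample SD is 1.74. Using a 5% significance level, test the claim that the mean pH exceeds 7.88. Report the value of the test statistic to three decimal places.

1.868

H0: μ = 7.88; H1: μ > 7.88 (one-sample t-test, right-tailed).
t = (x̄ − μ₀)/(s/√n) = (8.53 − 7.88)/(1.74/√25) = 1.868
df = n − 1 = 24
p-value = P(T ≥ 1.868) ≈ 0.0370
Since p ≈ 0.0370 < α = 0.05, reject H0; the evidence is statistically significant.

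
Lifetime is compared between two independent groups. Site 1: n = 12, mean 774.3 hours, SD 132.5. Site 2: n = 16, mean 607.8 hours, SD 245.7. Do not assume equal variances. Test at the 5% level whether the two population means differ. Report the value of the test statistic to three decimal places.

Let group 1 = site 1, group 2 = site 2. H0: μ_1 = μ_2; H1: μ_1 ≠ μ_2 (Welch's two-sample t-test, two-sided).
t = (x̄_1 − x̄_2)/√(s_1²/n_1 + s_2²/n_2) = (774.3 − 607.8)/√(132.5²/12 + 245.7²/16) = 2.301
Welch–Satterthwaite df ≈ 23.97
Two-sided p-value ≈ 0.0304
Since p ≈ 0.0304 < α = 0.05, reject H0; the evidence is statistically significant.

2.301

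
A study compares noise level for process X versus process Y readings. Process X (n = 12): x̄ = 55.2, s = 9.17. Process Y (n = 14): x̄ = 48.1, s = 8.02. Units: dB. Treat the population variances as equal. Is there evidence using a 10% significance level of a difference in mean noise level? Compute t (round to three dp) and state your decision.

t = 2.107; reject H0

Let group 1 = process X, group 2 = process Y. H0: μ_1 = μ_2; H1: μ_1 ≠ μ_2 (two-sample pooled-variance t-test, two-sided).
s_p² = [(12−1)·9.17² + (14−1)·8.02²]/(12+14−2) = 73.381
t = (55.2 − 48.1)/√[73.381·(1/12 + 1/14)] = 2.107
df = n₁ + n₂ − 2 = 24
Two-sided p-value ≈ 0.0458
Since p ≈ 0.0458 < α = 0.1, reject H0; the evidence is statistically significant.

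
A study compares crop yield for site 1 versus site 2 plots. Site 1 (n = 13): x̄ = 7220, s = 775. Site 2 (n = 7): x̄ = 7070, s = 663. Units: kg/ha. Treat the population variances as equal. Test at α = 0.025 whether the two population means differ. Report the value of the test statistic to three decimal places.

0.433

Let group 1 = site 1, group 2 = site 2. H0: μ_1 = μ_2; H1: μ_1 ≠ μ_2 (two-sample pooled-variance t-test, two-sided).
s_p² = [(13−1)·775² + (7−1)·663²]/(13+7−2) = 546940
t = (7220 − 7070)/√[546940·(1/13 + 1/7)] = 0.433
df = n₁ + n₂ − 2 = 18
Two-sided p-value ≈ 0.6704
Since p ≈ 0.6704 > α = 0.025, fail to reject H0; the data do not provide sufficient evidence against H0.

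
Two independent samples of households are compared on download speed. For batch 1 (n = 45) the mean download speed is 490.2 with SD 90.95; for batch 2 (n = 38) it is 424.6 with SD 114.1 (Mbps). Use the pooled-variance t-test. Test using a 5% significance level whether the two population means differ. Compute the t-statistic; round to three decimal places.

Let group 1 = batch 1, group 2 = batch 2. H0: μ_1 = μ_2; H1: μ_1 ≠ μ_2 (two-sample pooled-variance t-test, two-sided).
s_p² = [(45−1)·90.95² + (38−1)·114.1²]/(45+38−2) = 10440.2
t = (490.2 − 424.6)/√[10440.2·(1/45 + 1/38)] = 2.914
df = n₁ + n₂ − 2 = 81
Two-sided p-value ≈ 0.0046
Since p ≈ 0.0046 < α = 0.05, reject H0; the data support H1.

2.914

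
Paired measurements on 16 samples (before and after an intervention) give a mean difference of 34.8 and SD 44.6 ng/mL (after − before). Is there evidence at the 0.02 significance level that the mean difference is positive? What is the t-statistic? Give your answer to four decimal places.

3.1211

H0: μ_d = 0; H1: μ_d > 0 (paired t-test on the differences, right-tailed).
t = d̄/(s_d/√n) = 34.8/(44.6/√16) = 3.1211
df = n − 1 = 15
p-value = P(T ≥ 3.1211) ≈ 0.004
Since p ≈ 0.004 < α = 0.02, reject H0; the evidence is statistically significant.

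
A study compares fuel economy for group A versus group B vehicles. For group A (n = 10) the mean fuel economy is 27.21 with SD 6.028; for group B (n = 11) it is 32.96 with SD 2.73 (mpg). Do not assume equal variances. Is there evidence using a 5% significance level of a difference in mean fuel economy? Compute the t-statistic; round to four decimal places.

Let group 1 = group A, group 2 = group B. H0: μ_1 = μ_2; H1: μ_1 ≠ μ_2 (Welch's two-sample t-test, two-sided).
t = (x̄_1 − x̄_2)/√(s_1²/n_1 + s_2²/n_2) = (27.21 − 32.96)/√(6.028²/10 + 2.73²/11) = -2.7693
Welch–Satterthwaite df ≈ 12.28
Two-sided p-value ≈ 0.017
Since p ≈ 0.017 < α = 0.05, reject H0; the evidence is statistically significant.

-2.7693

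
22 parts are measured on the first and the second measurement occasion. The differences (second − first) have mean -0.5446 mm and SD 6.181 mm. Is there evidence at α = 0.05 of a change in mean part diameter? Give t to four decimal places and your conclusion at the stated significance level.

H0: μ_d = 0; H1: μ_d ≠ 0 (paired t-test on the differences, two-sided).
t = d̄/(s_d/√n) = -0.5446/(6.181/√22) = -0.4133
df = n − 1 = 21
Two-sided p-value ≈ 0.6836
Since p ≈ 0.6836 > α = 0.05, fail to reject H0; the data do not provide sufficient evidence against H0.

t = -0.4133; fail to reject H0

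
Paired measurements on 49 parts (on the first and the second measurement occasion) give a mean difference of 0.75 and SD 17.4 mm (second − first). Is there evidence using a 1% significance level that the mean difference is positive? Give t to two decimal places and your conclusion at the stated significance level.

H0: μ_d = 0; H1: μ_d > 0 (paired t-test on the differences, right-tailed).
t = d̄/(s_d/√n) = 0.75/(17.4/√49) = 0.30
df = n − 1 = 48
p-value = P(T ≥ 0.30) ≈ 0.382
Since p ≈ 0.382 > α = 0.01, fail to reject H0; the evidence is not statistically significant.

t = 0.30; fail to reject H0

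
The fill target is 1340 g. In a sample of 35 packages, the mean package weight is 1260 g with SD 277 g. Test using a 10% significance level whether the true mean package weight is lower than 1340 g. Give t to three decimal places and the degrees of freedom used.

t = -1.709, df = 34

H0: μ = 1340; H1: μ < 1340 (one-sample t-test, left-tailed).
t = (x̄ − μ₀)/(s/√n) = (1260 − 1340)/(277/√35) = -1.709
df = n − 1 = 34
p-value = P(T ≤ -1.709) ≈ 0.0483
Since p ≈ 0.0483 < α = 0.1, reject H0; the evidence is statistically significant.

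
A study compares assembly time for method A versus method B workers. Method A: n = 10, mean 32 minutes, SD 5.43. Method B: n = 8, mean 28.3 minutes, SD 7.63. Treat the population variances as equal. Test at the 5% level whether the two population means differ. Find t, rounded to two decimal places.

Let group 1 = method A, group 2 = method B. H0: μ_1 = μ_2; H1: μ_1 ≠ μ_2 (two-sample pooled-variance t-test, two-sided).
s_p² = [(10−1)·5.43² + (8−1)·7.63²]/(10+8−2) = 42.0551
t = (32 − 28.3)/√[42.0551·(1/10 + 1/8)] = 1.20
df = n₁ + n₂ − 2 = 16
Two-sided p-value ≈ 0.2465
Since p ≈ 0.2465 > α = 0.05, fail to reject H0; the evidence is not statistically significant.

1.20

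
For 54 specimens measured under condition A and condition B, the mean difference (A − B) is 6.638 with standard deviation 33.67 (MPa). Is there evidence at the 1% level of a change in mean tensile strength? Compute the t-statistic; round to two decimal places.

H0: μ_d = 0; H1: μ_d ≠ 0 (paired t-test on the differences, two-sided).
t = d̄/(s_d/√n) = 6.638/(33.67/√54) = 1.45
df = n − 1 = 53
Two-sided p-value ≈ 0.153
Since p ≈ 0.153 > α = 0.01, fail to reject H0; the data do not provide sufficient evidence against H0.

1.45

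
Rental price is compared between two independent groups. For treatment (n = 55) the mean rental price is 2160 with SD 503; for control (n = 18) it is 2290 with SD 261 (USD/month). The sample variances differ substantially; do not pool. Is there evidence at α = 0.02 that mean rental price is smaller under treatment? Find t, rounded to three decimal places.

Let group 1 = treatment, group 2 = control. H0: μ_1 = μ_2; H1: μ_1 < μ_2 (Welch's two-sample t-test, left-tailed).
t = (x̄_1 − x̄_2)/√(s_1²/n_1 + s_2²/n_2) = (2160 − 2290)/√(503²/55 + 261²/18) = -1.420
Welch–Satterthwaite df ≈ 56.95
p-value = P(T ≤ -1.420) ≈ 0.0806
Since p ≈ 0.0806 > α = 0.02, fail to reject H0; the evidence is not statistically significant.

-1.420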